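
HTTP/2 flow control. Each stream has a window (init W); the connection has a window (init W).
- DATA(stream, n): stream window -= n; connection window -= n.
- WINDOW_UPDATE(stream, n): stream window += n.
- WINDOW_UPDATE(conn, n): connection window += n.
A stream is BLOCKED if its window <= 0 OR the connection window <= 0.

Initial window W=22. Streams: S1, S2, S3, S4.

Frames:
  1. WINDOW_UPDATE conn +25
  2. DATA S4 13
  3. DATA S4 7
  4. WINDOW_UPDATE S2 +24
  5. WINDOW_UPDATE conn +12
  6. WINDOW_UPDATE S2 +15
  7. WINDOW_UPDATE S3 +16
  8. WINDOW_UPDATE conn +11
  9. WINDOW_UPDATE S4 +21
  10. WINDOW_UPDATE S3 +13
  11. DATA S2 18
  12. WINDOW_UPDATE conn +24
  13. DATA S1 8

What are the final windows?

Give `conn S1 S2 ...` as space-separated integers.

Op 1: conn=47 S1=22 S2=22 S3=22 S4=22 blocked=[]
Op 2: conn=34 S1=22 S2=22 S3=22 S4=9 blocked=[]
Op 3: conn=27 S1=22 S2=22 S3=22 S4=2 blocked=[]
Op 4: conn=27 S1=22 S2=46 S3=22 S4=2 blocked=[]
Op 5: conn=39 S1=22 S2=46 S3=22 S4=2 blocked=[]
Op 6: conn=39 S1=22 S2=61 S3=22 S4=2 blocked=[]
Op 7: conn=39 S1=22 S2=61 S3=38 S4=2 blocked=[]
Op 8: conn=50 S1=22 S2=61 S3=38 S4=2 blocked=[]
Op 9: conn=50 S1=22 S2=61 S3=38 S4=23 blocked=[]
Op 10: conn=50 S1=22 S2=61 S3=51 S4=23 blocked=[]
Op 11: conn=32 S1=22 S2=43 S3=51 S4=23 blocked=[]
Op 12: conn=56 S1=22 S2=43 S3=51 S4=23 blocked=[]
Op 13: conn=48 S1=14 S2=43 S3=51 S4=23 blocked=[]

Answer: 48 14 43 51 23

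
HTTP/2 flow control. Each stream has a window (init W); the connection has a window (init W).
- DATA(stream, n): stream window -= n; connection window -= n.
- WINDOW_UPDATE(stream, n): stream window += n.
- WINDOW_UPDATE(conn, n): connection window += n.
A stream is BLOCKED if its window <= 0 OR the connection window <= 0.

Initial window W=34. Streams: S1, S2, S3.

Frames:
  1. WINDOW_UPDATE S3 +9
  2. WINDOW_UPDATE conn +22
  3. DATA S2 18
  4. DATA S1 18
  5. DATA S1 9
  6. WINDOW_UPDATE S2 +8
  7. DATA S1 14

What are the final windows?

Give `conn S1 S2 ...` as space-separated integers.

Op 1: conn=34 S1=34 S2=34 S3=43 blocked=[]
Op 2: conn=56 S1=34 S2=34 S3=43 blocked=[]
Op 3: conn=38 S1=34 S2=16 S3=43 blocked=[]
Op 4: conn=20 S1=16 S2=16 S3=43 blocked=[]
Op 5: conn=11 S1=7 S2=16 S3=43 blocked=[]
Op 6: conn=11 S1=7 S2=24 S3=43 blocked=[]
Op 7: conn=-3 S1=-7 S2=24 S3=43 blocked=[1, 2, 3]

Answer: -3 -7 24 43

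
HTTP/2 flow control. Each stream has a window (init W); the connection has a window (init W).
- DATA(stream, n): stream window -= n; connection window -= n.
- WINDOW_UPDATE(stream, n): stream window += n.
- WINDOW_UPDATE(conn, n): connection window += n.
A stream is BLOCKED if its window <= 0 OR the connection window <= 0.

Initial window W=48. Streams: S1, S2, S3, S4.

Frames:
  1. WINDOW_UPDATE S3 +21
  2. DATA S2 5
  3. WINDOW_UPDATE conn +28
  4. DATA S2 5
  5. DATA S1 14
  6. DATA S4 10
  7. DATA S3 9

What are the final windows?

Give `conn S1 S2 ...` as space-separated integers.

Answer: 33 34 38 60 38

Derivation:
Op 1: conn=48 S1=48 S2=48 S3=69 S4=48 blocked=[]
Op 2: conn=43 S1=48 S2=43 S3=69 S4=48 blocked=[]
Op 3: conn=71 S1=48 S2=43 S3=69 S4=48 blocked=[]
Op 4: conn=66 S1=48 S2=38 S3=69 S4=48 blocked=[]
Op 5: conn=52 S1=34 S2=38 S3=69 S4=48 blocked=[]
Op 6: conn=42 S1=34 S2=38 S3=69 S4=38 blocked=[]
Op 7: conn=33 S1=34 S2=38 S3=60 S4=38 blocked=[]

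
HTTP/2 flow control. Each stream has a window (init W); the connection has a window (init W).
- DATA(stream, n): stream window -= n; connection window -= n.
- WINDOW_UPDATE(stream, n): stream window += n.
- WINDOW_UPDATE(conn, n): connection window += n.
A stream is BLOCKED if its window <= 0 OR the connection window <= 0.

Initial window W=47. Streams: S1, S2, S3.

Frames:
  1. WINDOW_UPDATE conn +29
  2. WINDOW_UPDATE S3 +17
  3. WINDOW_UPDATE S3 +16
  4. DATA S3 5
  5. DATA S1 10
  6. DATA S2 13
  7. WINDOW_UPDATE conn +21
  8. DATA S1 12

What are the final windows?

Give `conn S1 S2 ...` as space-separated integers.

Answer: 57 25 34 75

Derivation:
Op 1: conn=76 S1=47 S2=47 S3=47 blocked=[]
Op 2: conn=76 S1=47 S2=47 S3=64 blocked=[]
Op 3: conn=76 S1=47 S2=47 S3=80 blocked=[]
Op 4: conn=71 S1=47 S2=47 S3=75 blocked=[]
Op 5: conn=61 S1=37 S2=47 S3=75 blocked=[]
Op 6: conn=48 S1=37 S2=34 S3=75 blocked=[]
Op 7: conn=69 S1=37 S2=34 S3=75 blocked=[]
Op 8: conn=57 S1=25 S2=34 S3=75 blocked=[]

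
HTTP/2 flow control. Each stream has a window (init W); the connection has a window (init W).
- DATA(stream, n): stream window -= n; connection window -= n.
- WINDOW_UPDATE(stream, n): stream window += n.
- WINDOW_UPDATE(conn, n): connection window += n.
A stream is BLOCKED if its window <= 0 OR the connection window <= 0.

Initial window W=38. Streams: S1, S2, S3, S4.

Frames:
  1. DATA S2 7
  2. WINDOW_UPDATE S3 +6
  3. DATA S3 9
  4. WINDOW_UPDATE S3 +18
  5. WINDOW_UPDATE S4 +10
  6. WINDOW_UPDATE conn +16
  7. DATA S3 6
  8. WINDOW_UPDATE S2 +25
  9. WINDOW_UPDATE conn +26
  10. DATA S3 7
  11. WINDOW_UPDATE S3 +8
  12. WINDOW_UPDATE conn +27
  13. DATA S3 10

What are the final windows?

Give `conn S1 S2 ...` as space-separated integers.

Answer: 68 38 56 38 48

Derivation:
Op 1: conn=31 S1=38 S2=31 S3=38 S4=38 blocked=[]
Op 2: conn=31 S1=38 S2=31 S3=44 S4=38 blocked=[]
Op 3: conn=22 S1=38 S2=31 S3=35 S4=38 blocked=[]
Op 4: conn=22 S1=38 S2=31 S3=53 S4=38 blocked=[]
Op 5: conn=22 S1=38 S2=31 S3=53 S4=48 blocked=[]
Op 6: conn=38 S1=38 S2=31 S3=53 S4=48 blocked=[]
Op 7: conn=32 S1=38 S2=31 S3=47 S4=48 blocked=[]
Op 8: conn=32 S1=38 S2=56 S3=47 S4=48 blocked=[]
Op 9: conn=58 S1=38 S2=56 S3=47 S4=48 blocked=[]
Op 10: conn=51 S1=38 S2=56 S3=40 S4=48 blocked=[]
Op 11: conn=51 S1=38 S2=56 S3=48 S4=48 blocked=[]
Op 12: conn=78 S1=38 S2=56 S3=48 S4=48 blocked=[]
Op 13: conn=68 S1=38 S2=56 S3=38 S4=48 blocked=[]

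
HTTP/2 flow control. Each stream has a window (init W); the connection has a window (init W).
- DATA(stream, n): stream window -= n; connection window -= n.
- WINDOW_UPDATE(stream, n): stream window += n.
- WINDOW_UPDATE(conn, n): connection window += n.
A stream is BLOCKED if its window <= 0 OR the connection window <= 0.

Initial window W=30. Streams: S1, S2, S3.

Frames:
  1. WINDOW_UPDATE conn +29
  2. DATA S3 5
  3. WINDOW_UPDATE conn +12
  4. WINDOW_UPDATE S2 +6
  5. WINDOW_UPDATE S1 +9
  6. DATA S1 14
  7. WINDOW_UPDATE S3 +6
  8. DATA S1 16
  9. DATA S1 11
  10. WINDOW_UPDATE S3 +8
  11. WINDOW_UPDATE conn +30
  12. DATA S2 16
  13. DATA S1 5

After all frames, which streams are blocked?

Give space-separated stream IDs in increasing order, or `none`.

Answer: S1

Derivation:
Op 1: conn=59 S1=30 S2=30 S3=30 blocked=[]
Op 2: conn=54 S1=30 S2=30 S3=25 blocked=[]
Op 3: conn=66 S1=30 S2=30 S3=25 blocked=[]
Op 4: conn=66 S1=30 S2=36 S3=25 blocked=[]
Op 5: conn=66 S1=39 S2=36 S3=25 blocked=[]
Op 6: conn=52 S1=25 S2=36 S3=25 blocked=[]
Op 7: conn=52 S1=25 S2=36 S3=31 blocked=[]
Op 8: conn=36 S1=9 S2=36 S3=31 blocked=[]
Op 9: conn=25 S1=-2 S2=36 S3=31 blocked=[1]
Op 10: conn=25 S1=-2 S2=36 S3=39 blocked=[1]
Op 11: conn=55 S1=-2 S2=36 S3=39 blocked=[1]
Op 12: conn=39 S1=-2 S2=20 S3=39 blocked=[1]
Op 13: conn=34 S1=-7 S2=20 S3=39 blocked=[1]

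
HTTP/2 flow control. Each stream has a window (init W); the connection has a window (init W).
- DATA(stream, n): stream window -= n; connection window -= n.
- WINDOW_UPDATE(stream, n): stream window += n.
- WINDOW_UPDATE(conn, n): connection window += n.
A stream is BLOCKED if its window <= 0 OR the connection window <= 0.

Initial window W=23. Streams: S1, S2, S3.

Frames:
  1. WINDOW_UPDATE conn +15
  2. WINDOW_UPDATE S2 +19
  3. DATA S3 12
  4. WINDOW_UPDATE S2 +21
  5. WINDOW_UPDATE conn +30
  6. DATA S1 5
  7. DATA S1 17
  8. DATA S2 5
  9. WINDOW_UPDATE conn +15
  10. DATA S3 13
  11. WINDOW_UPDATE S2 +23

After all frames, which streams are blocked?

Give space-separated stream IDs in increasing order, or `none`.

Answer: S3

Derivation:
Op 1: conn=38 S1=23 S2=23 S3=23 blocked=[]
Op 2: conn=38 S1=23 S2=42 S3=23 blocked=[]
Op 3: conn=26 S1=23 S2=42 S3=11 blocked=[]
Op 4: conn=26 S1=23 S2=63 S3=11 blocked=[]
Op 5: conn=56 S1=23 S2=63 S3=11 blocked=[]
Op 6: conn=51 S1=18 S2=63 S3=11 blocked=[]
Op 7: conn=34 S1=1 S2=63 S3=11 blocked=[]
Op 8: conn=29 S1=1 S2=58 S3=11 blocked=[]
Op 9: conn=44 S1=1 S2=58 S3=11 blocked=[]
Op 10: conn=31 S1=1 S2=58 S3=-2 blocked=[3]
Op 11: conn=31 S1=1 S2=81 S3=-2 blocked=[3]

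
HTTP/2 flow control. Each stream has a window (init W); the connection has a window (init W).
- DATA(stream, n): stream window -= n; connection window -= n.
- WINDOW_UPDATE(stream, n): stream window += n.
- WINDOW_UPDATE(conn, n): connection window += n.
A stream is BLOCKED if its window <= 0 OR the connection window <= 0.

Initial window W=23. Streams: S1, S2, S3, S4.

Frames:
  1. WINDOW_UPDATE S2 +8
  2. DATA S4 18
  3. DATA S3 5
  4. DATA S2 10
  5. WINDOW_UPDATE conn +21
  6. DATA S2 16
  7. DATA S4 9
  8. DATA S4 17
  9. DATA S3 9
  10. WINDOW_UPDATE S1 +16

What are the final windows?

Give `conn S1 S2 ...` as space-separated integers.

Op 1: conn=23 S1=23 S2=31 S3=23 S4=23 blocked=[]
Op 2: conn=5 S1=23 S2=31 S3=23 S4=5 blocked=[]
Op 3: conn=0 S1=23 S2=31 S3=18 S4=5 blocked=[1, 2, 3, 4]
Op 4: conn=-10 S1=23 S2=21 S3=18 S4=5 blocked=[1, 2, 3, 4]
Op 5: conn=11 S1=23 S2=21 S3=18 S4=5 blocked=[]
Op 6: conn=-5 S1=23 S2=5 S3=18 S4=5 blocked=[1, 2, 3, 4]
Op 7: conn=-14 S1=23 S2=5 S3=18 S4=-4 blocked=[1, 2, 3, 4]
Op 8: conn=-31 S1=23 S2=5 S3=18 S4=-21 blocked=[1, 2, 3, 4]
Op 9: conn=-40 S1=23 S2=5 S3=9 S4=-21 blocked=[1, 2, 3, 4]
Op 10: conn=-40 S1=39 S2=5 S3=9 S4=-21 blocked=[1, 2, 3, 4]

Answer: -40 39 5 9 -21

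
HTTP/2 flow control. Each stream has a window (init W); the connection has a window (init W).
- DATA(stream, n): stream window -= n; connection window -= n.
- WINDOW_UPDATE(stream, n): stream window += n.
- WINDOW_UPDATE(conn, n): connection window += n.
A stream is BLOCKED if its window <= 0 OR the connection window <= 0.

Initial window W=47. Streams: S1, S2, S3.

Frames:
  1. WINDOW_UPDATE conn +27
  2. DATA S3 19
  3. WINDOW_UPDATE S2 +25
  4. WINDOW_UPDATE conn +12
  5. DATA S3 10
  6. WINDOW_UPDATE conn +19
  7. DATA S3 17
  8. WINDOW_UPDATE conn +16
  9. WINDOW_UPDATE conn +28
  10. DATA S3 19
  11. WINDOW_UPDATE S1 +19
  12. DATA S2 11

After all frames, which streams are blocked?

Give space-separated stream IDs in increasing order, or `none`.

Op 1: conn=74 S1=47 S2=47 S3=47 blocked=[]
Op 2: conn=55 S1=47 S2=47 S3=28 blocked=[]
Op 3: conn=55 S1=47 S2=72 S3=28 blocked=[]
Op 4: conn=67 S1=47 S2=72 S3=28 blocked=[]
Op 5: conn=57 S1=47 S2=72 S3=18 blocked=[]
Op 6: conn=76 S1=47 S2=72 S3=18 blocked=[]
Op 7: conn=59 S1=47 S2=72 S3=1 blocked=[]
Op 8: conn=75 S1=47 S2=72 S3=1 blocked=[]
Op 9: conn=103 S1=47 S2=72 S3=1 blocked=[]
Op 10: conn=84 S1=47 S2=72 S3=-18 blocked=[3]
Op 11: conn=84 S1=66 S2=72 S3=-18 blocked=[3]
Op 12: conn=73 S1=66 S2=61 S3=-18 blocked=[3]

Answer: S3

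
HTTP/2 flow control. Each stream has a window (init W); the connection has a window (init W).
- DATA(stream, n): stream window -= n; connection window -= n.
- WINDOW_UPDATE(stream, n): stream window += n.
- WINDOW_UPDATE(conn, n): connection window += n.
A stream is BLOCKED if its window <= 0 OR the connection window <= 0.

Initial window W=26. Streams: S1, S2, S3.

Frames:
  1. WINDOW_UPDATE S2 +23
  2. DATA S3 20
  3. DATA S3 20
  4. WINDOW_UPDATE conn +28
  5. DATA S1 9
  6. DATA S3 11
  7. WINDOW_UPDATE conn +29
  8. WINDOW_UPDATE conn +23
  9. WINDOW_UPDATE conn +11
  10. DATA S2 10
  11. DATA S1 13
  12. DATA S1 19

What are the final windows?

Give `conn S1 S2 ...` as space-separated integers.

Op 1: conn=26 S1=26 S2=49 S3=26 blocked=[]
Op 2: conn=6 S1=26 S2=49 S3=6 blocked=[]
Op 3: conn=-14 S1=26 S2=49 S3=-14 blocked=[1, 2, 3]
Op 4: conn=14 S1=26 S2=49 S3=-14 blocked=[3]
Op 5: conn=5 S1=17 S2=49 S3=-14 blocked=[3]
Op 6: conn=-6 S1=17 S2=49 S3=-25 blocked=[1, 2, 3]
Op 7: conn=23 S1=17 S2=49 S3=-25 blocked=[3]
Op 8: conn=46 S1=17 S2=49 S3=-25 blocked=[3]
Op 9: conn=57 S1=17 S2=49 S3=-25 blocked=[3]
Op 10: conn=47 S1=17 S2=39 S3=-25 blocked=[3]
Op 11: conn=34 S1=4 S2=39 S3=-25 blocked=[3]
Op 12: conn=15 S1=-15 S2=39 S3=-25 blocked=[1, 3]

Answer: 15 -15 39 -25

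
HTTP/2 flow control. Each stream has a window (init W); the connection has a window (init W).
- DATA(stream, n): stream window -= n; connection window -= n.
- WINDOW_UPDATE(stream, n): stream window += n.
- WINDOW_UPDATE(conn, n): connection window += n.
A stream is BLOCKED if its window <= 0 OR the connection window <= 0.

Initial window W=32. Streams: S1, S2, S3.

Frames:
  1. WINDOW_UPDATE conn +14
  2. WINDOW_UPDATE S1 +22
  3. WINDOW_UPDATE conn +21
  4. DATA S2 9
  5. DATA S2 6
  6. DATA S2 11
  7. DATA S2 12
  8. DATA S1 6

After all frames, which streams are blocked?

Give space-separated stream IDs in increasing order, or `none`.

Op 1: conn=46 S1=32 S2=32 S3=32 blocked=[]
Op 2: conn=46 S1=54 S2=32 S3=32 blocked=[]
Op 3: conn=67 S1=54 S2=32 S3=32 blocked=[]
Op 4: conn=58 S1=54 S2=23 S3=32 blocked=[]
Op 5: conn=52 S1=54 S2=17 S3=32 blocked=[]
Op 6: conn=41 S1=54 S2=6 S3=32 blocked=[]
Op 7: conn=29 S1=54 S2=-6 S3=32 blocked=[2]
Op 8: conn=23 S1=48 S2=-6 S3=32 blocked=[2]

Answer: S2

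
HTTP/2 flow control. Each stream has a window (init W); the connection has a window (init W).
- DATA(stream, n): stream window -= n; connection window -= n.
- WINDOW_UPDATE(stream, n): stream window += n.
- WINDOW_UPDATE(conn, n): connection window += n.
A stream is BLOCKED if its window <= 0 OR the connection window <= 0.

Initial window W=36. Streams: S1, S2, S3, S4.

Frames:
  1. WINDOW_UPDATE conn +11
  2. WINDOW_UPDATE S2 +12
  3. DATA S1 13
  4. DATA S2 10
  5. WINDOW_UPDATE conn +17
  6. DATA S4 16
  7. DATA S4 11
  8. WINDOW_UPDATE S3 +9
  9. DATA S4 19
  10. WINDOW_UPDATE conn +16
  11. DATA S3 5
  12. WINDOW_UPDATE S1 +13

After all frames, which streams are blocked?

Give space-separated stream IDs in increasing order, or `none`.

Op 1: conn=47 S1=36 S2=36 S3=36 S4=36 blocked=[]
Op 2: conn=47 S1=36 S2=48 S3=36 S4=36 blocked=[]
Op 3: conn=34 S1=23 S2=48 S3=36 S4=36 blocked=[]
Op 4: conn=24 S1=23 S2=38 S3=36 S4=36 blocked=[]
Op 5: conn=41 S1=23 S2=38 S3=36 S4=36 blocked=[]
Op 6: conn=25 S1=23 S2=38 S3=36 S4=20 blocked=[]
Op 7: conn=14 S1=23 S2=38 S3=36 S4=9 blocked=[]
Op 8: conn=14 S1=23 S2=38 S3=45 S4=9 blocked=[]
Op 9: conn=-5 S1=23 S2=38 S3=45 S4=-10 blocked=[1, 2, 3, 4]
Op 10: conn=11 S1=23 S2=38 S3=45 S4=-10 blocked=[4]
Op 11: conn=6 S1=23 S2=38 S3=40 S4=-10 blocked=[4]
Op 12: conn=6 S1=36 S2=38 S3=40 S4=-10 blocked=[4]

Answer: S4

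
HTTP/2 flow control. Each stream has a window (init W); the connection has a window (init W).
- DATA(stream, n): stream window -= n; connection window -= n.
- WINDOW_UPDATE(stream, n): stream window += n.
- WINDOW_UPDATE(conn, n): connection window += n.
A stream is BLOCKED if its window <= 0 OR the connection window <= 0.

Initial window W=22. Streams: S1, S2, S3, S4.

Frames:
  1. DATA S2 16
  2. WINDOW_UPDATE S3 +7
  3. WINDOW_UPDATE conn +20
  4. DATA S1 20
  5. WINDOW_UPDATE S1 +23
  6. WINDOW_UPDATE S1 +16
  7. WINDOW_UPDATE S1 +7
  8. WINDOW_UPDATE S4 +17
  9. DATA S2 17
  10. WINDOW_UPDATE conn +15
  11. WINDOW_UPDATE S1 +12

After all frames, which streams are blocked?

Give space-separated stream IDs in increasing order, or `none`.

Answer: S2

Derivation:
Op 1: conn=6 S1=22 S2=6 S3=22 S4=22 blocked=[]
Op 2: conn=6 S1=22 S2=6 S3=29 S4=22 blocked=[]
Op 3: conn=26 S1=22 S2=6 S3=29 S4=22 blocked=[]
Op 4: conn=6 S1=2 S2=6 S3=29 S4=22 blocked=[]
Op 5: conn=6 S1=25 S2=6 S3=29 S4=22 blocked=[]
Op 6: conn=6 S1=41 S2=6 S3=29 S4=22 blocked=[]
Op 7: conn=6 S1=48 S2=6 S3=29 S4=22 blocked=[]
Op 8: conn=6 S1=48 S2=6 S3=29 S4=39 blocked=[]
Op 9: conn=-11 S1=48 S2=-11 S3=29 S4=39 blocked=[1, 2, 3, 4]
Op 10: conn=4 S1=48 S2=-11 S3=29 S4=39 blocked=[2]
Op 11: conn=4 S1=60 S2=-11 S3=29 S4=39 blocked=[2]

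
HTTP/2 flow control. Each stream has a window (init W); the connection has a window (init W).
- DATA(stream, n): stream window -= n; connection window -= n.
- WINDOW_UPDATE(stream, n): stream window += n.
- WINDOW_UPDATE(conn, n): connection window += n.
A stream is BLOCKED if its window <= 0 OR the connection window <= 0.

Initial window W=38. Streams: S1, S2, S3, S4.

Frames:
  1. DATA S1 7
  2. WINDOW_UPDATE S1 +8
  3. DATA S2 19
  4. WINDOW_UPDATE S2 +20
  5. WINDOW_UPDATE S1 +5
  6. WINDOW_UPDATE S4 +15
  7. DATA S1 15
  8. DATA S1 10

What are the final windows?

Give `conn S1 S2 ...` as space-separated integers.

Op 1: conn=31 S1=31 S2=38 S3=38 S4=38 blocked=[]
Op 2: conn=31 S1=39 S2=38 S3=38 S4=38 blocked=[]
Op 3: conn=12 S1=39 S2=19 S3=38 S4=38 blocked=[]
Op 4: conn=12 S1=39 S2=39 S3=38 S4=38 blocked=[]
Op 5: conn=12 S1=44 S2=39 S3=38 S4=38 blocked=[]
Op 6: conn=12 S1=44 S2=39 S3=38 S4=53 blocked=[]
Op 7: conn=-3 S1=29 S2=39 S3=38 S4=53 blocked=[1, 2, 3, 4]
Op 8: conn=-13 S1=19 S2=39 S3=38 S4=53 blocked=[1, 2, 3, 4]

Answer: -13 19 39 38 53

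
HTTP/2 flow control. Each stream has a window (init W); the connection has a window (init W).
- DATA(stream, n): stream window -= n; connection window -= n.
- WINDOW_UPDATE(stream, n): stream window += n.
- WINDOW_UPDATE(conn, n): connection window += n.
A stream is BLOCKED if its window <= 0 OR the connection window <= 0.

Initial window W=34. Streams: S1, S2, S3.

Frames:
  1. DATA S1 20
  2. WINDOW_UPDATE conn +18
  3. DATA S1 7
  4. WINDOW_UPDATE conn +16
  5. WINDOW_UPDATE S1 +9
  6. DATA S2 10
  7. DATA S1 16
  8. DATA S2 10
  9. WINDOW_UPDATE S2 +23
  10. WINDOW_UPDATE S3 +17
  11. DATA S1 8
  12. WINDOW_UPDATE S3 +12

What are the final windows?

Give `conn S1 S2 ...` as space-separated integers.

Answer: -3 -8 37 63

Derivation:
Op 1: conn=14 S1=14 S2=34 S3=34 blocked=[]
Op 2: conn=32 S1=14 S2=34 S3=34 blocked=[]
Op 3: conn=25 S1=7 S2=34 S3=34 blocked=[]
Op 4: conn=41 S1=7 S2=34 S3=34 blocked=[]
Op 5: conn=41 S1=16 S2=34 S3=34 blocked=[]
Op 6: conn=31 S1=16 S2=24 S3=34 blocked=[]
Op 7: conn=15 S1=0 S2=24 S3=34 blocked=[1]
Op 8: conn=5 S1=0 S2=14 S3=34 blocked=[1]
Op 9: conn=5 S1=0 S2=37 S3=34 blocked=[1]
Op 10: conn=5 S1=0 S2=37 S3=51 blocked=[1]
Op 11: conn=-3 S1=-8 S2=37 S3=51 blocked=[1, 2, 3]
Op 12: conn=-3 S1=-8 S2=37 S3=63 blocked=[1, 2, 3]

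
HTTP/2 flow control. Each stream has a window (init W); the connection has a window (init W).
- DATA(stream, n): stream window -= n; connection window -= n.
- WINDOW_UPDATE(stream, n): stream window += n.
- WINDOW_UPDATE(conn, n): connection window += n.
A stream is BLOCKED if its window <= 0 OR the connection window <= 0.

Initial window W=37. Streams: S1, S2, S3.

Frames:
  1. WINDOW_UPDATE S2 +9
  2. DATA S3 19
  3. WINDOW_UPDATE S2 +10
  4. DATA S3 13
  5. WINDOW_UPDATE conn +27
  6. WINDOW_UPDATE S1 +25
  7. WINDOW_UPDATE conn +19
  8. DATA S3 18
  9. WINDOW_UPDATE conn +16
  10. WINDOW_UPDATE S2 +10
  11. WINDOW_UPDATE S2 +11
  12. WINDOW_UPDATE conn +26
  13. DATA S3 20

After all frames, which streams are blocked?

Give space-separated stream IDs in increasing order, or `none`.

Answer: S3

Derivation:
Op 1: conn=37 S1=37 S2=46 S3=37 blocked=[]
Op 2: conn=18 S1=37 S2=46 S3=18 blocked=[]
Op 3: conn=18 S1=37 S2=56 S3=18 blocked=[]
Op 4: conn=5 S1=37 S2=56 S3=5 blocked=[]
Op 5: conn=32 S1=37 S2=56 S3=5 blocked=[]
Op 6: conn=32 S1=62 S2=56 S3=5 blocked=[]
Op 7: conn=51 S1=62 S2=56 S3=5 blocked=[]
Op 8: conn=33 S1=62 S2=56 S3=-13 blocked=[3]
Op 9: conn=49 S1=62 S2=56 S3=-13 blocked=[3]
Op 10: conn=49 S1=62 S2=66 S3=-13 blocked=[3]
Op 11: conn=49 S1=62 S2=77 S3=-13 blocked=[3]
Op 12: conn=75 S1=62 S2=77 S3=-13 blocked=[3]
Op 13: conn=55 S1=62 S2=77 S3=-33 blocked=[3]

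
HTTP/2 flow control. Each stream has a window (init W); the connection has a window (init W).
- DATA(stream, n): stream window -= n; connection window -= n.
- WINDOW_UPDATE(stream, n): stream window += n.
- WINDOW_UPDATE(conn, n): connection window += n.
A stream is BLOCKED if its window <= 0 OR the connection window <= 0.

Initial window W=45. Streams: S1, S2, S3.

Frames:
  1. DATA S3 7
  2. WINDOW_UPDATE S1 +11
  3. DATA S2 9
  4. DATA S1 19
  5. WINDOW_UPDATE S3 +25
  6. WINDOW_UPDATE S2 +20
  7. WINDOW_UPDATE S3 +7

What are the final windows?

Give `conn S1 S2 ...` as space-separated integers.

Answer: 10 37 56 70

Derivation:
Op 1: conn=38 S1=45 S2=45 S3=38 blocked=[]
Op 2: conn=38 S1=56 S2=45 S3=38 blocked=[]
Op 3: conn=29 S1=56 S2=36 S3=38 blocked=[]
Op 4: conn=10 S1=37 S2=36 S3=38 blocked=[]
Op 5: conn=10 S1=37 S2=36 S3=63 blocked=[]
Op 6: conn=10 S1=37 S2=56 S3=63 blocked=[]
Op 7: conn=10 S1=37 S2=56 S3=70 blocked=[]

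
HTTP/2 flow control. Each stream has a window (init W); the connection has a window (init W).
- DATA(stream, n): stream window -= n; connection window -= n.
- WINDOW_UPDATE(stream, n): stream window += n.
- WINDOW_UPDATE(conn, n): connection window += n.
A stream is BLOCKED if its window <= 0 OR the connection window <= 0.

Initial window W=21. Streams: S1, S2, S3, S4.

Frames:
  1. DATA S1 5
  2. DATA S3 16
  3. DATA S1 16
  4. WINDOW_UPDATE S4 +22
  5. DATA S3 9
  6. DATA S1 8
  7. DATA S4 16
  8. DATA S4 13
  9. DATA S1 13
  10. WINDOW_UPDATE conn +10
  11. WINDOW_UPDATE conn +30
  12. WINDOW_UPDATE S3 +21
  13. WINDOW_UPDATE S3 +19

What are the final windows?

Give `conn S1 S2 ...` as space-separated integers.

Op 1: conn=16 S1=16 S2=21 S3=21 S4=21 blocked=[]
Op 2: conn=0 S1=16 S2=21 S3=5 S4=21 blocked=[1, 2, 3, 4]
Op 3: conn=-16 S1=0 S2=21 S3=5 S4=21 blocked=[1, 2, 3, 4]
Op 4: conn=-16 S1=0 S2=21 S3=5 S4=43 blocked=[1, 2, 3, 4]
Op 5: conn=-25 S1=0 S2=21 S3=-4 S4=43 blocked=[1, 2, 3, 4]
Op 6: conn=-33 S1=-8 S2=21 S3=-4 S4=43 blocked=[1, 2, 3, 4]
Op 7: conn=-49 S1=-8 S2=21 S3=-4 S4=27 blocked=[1, 2, 3, 4]
Op 8: conn=-62 S1=-8 S2=21 S3=-4 S4=14 blocked=[1, 2, 3, 4]
Op 9: conn=-75 S1=-21 S2=21 S3=-4 S4=14 blocked=[1, 2, 3, 4]
Op 10: conn=-65 S1=-21 S2=21 S3=-4 S4=14 blocked=[1, 2, 3, 4]
Op 11: conn=-35 S1=-21 S2=21 S3=-4 S4=14 blocked=[1, 2, 3, 4]
Op 12: conn=-35 S1=-21 S2=21 S3=17 S4=14 blocked=[1, 2, 3, 4]
Op 13: conn=-35 S1=-21 S2=21 S3=36 S4=14 blocked=[1, 2, 3, 4]

Answer: -35 -21 21 36 14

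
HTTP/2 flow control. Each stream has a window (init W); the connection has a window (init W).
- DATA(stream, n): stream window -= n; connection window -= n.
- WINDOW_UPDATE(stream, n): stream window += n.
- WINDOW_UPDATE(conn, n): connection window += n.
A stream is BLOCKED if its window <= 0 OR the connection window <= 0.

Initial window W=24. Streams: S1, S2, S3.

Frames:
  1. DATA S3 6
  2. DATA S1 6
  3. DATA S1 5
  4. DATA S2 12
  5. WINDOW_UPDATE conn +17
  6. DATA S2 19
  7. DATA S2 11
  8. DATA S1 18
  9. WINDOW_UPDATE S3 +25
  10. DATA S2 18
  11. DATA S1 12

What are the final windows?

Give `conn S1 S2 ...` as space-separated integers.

Op 1: conn=18 S1=24 S2=24 S3=18 blocked=[]
Op 2: conn=12 S1=18 S2=24 S3=18 blocked=[]
Op 3: conn=7 S1=13 S2=24 S3=18 blocked=[]
Op 4: conn=-5 S1=13 S2=12 S3=18 blocked=[1, 2, 3]
Op 5: conn=12 S1=13 S2=12 S3=18 blocked=[]
Op 6: conn=-7 S1=13 S2=-7 S3=18 blocked=[1, 2, 3]
Op 7: conn=-18 S1=13 S2=-18 S3=18 blocked=[1, 2, 3]
Op 8: conn=-36 S1=-5 S2=-18 S3=18 blocked=[1, 2, 3]
Op 9: conn=-36 S1=-5 S2=-18 S3=43 blocked=[1, 2, 3]
Op 10: conn=-54 S1=-5 S2=-36 S3=43 blocked=[1, 2, 3]
Op 11: conn=-66 S1=-17 S2=-36 S3=43 blocked=[1, 2, 3]

Answer: -66 -17 -36 43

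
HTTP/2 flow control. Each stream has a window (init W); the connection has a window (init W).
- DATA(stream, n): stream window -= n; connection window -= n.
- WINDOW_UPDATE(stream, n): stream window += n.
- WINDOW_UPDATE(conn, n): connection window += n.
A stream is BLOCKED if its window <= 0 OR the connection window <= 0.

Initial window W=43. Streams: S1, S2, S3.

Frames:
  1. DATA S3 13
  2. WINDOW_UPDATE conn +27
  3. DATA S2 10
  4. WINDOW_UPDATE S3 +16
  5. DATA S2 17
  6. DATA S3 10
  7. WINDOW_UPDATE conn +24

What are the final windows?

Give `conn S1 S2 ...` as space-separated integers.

Op 1: conn=30 S1=43 S2=43 S3=30 blocked=[]
Op 2: conn=57 S1=43 S2=43 S3=30 blocked=[]
Op 3: conn=47 S1=43 S2=33 S3=30 blocked=[]
Op 4: conn=47 S1=43 S2=33 S3=46 blocked=[]
Op 5: conn=30 S1=43 S2=16 S3=46 blocked=[]
Op 6: conn=20 S1=43 S2=16 S3=36 blocked=[]
Op 7: conn=44 S1=43 S2=16 S3=36 blocked=[]

Answer: 44 43 16 36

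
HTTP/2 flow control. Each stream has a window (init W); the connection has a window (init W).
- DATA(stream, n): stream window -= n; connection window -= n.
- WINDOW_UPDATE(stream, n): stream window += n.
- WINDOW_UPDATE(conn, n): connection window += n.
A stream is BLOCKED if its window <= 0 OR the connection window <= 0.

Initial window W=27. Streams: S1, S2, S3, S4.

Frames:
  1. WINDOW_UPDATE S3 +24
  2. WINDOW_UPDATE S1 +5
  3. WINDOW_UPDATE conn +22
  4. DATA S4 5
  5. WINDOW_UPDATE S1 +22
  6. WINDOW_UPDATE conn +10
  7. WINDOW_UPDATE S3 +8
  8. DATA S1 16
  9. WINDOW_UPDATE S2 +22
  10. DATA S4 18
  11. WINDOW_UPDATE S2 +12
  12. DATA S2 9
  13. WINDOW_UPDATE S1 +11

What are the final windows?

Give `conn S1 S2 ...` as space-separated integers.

Op 1: conn=27 S1=27 S2=27 S3=51 S4=27 blocked=[]
Op 2: conn=27 S1=32 S2=27 S3=51 S4=27 blocked=[]
Op 3: conn=49 S1=32 S2=27 S3=51 S4=27 blocked=[]
Op 4: conn=44 S1=32 S2=27 S3=51 S4=22 blocked=[]
Op 5: conn=44 S1=54 S2=27 S3=51 S4=22 blocked=[]
Op 6: conn=54 S1=54 S2=27 S3=51 S4=22 blocked=[]
Op 7: conn=54 S1=54 S2=27 S3=59 S4=22 blocked=[]
Op 8: conn=38 S1=38 S2=27 S3=59 S4=22 blocked=[]
Op 9: conn=38 S1=38 S2=49 S3=59 S4=22 blocked=[]
Op 10: conn=20 S1=38 S2=49 S3=59 S4=4 blocked=[]
Op 11: conn=20 S1=38 S2=61 S3=59 S4=4 blocked=[]
Op 12: conn=11 S1=38 S2=52 S3=59 S4=4 blocked=[]
Op 13: conn=11 S1=49 S2=52 S3=59 S4=4 blocked=[]

Answer: 11 49 52 59 4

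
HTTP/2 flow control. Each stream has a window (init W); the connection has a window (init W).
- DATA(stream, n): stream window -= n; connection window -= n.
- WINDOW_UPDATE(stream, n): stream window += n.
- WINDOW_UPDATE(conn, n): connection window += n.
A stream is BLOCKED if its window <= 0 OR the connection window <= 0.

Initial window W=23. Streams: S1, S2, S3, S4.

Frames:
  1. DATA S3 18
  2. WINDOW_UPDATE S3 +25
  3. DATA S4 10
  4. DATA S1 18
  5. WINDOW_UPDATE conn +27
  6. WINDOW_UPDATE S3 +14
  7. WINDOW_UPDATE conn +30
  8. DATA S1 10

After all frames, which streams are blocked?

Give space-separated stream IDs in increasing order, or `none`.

Op 1: conn=5 S1=23 S2=23 S3=5 S4=23 blocked=[]
Op 2: conn=5 S1=23 S2=23 S3=30 S4=23 blocked=[]
Op 3: conn=-5 S1=23 S2=23 S3=30 S4=13 blocked=[1, 2, 3, 4]
Op 4: conn=-23 S1=5 S2=23 S3=30 S4=13 blocked=[1, 2, 3, 4]
Op 5: conn=4 S1=5 S2=23 S3=30 S4=13 blocked=[]
Op 6: conn=4 S1=5 S2=23 S3=44 S4=13 blocked=[]
Op 7: conn=34 S1=5 S2=23 S3=44 S4=13 blocked=[]
Op 8: conn=24 S1=-5 S2=23 S3=44 S4=13 blocked=[1]

Answer: S1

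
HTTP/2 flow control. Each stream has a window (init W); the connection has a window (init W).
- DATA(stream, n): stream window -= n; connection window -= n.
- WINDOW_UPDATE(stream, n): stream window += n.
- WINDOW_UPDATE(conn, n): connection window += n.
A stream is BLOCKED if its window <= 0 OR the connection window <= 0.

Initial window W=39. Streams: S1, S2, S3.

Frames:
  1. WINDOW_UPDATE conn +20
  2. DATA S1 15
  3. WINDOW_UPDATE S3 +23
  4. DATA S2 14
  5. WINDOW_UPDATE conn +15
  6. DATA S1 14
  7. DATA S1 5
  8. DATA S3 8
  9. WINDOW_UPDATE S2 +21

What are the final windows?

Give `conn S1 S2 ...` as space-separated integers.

Answer: 18 5 46 54

Derivation:
Op 1: conn=59 S1=39 S2=39 S3=39 blocked=[]
Op 2: conn=44 S1=24 S2=39 S3=39 blocked=[]
Op 3: conn=44 S1=24 S2=39 S3=62 blocked=[]
Op 4: conn=30 S1=24 S2=25 S3=62 blocked=[]
Op 5: conn=45 S1=24 S2=25 S3=62 blocked=[]
Op 6: conn=31 S1=10 S2=25 S3=62 blocked=[]
Op 7: conn=26 S1=5 S2=25 S3=62 blocked=[]
Op 8: conn=18 S1=5 S2=25 S3=54 blocked=[]
Op 9: conn=18 S1=5 S2=46 S3=54 blocked=[]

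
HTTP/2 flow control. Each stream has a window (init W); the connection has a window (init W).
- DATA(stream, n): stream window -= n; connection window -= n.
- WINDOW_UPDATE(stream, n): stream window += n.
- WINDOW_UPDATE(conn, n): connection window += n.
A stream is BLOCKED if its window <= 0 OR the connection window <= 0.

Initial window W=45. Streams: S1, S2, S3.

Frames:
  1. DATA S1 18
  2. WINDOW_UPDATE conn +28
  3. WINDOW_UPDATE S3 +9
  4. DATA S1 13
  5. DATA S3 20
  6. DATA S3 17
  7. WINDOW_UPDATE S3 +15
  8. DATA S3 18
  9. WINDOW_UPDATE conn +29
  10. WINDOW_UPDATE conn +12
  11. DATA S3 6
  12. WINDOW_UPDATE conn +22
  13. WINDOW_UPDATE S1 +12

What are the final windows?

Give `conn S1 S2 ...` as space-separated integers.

Answer: 44 26 45 8

Derivation:
Op 1: conn=27 S1=27 S2=45 S3=45 blocked=[]
Op 2: conn=55 S1=27 S2=45 S3=45 blocked=[]
Op 3: conn=55 S1=27 S2=45 S3=54 blocked=[]
Op 4: conn=42 S1=14 S2=45 S3=54 blocked=[]
Op 5: conn=22 S1=14 S2=45 S3=34 blocked=[]
Op 6: conn=5 S1=14 S2=45 S3=17 blocked=[]
Op 7: conn=5 S1=14 S2=45 S3=32 blocked=[]
Op 8: conn=-13 S1=14 S2=45 S3=14 blocked=[1, 2, 3]
Op 9: conn=16 S1=14 S2=45 S3=14 blocked=[]
Op 10: conn=28 S1=14 S2=45 S3=14 blocked=[]
Op 11: conn=22 S1=14 S2=45 S3=8 blocked=[]
Op 12: conn=44 S1=14 S2=45 S3=8 blocked=[]
Op 13: conn=44 S1=26 S2=45 S3=8 blocked=[]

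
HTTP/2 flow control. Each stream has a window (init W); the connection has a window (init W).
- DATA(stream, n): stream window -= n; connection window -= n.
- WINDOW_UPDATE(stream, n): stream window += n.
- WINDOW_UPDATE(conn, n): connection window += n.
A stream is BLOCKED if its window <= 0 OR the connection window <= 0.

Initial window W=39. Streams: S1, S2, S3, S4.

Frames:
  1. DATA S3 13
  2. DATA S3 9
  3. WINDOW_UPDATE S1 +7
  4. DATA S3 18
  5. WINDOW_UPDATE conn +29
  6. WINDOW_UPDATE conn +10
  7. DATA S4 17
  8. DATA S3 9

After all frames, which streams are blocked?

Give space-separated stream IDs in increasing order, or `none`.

Answer: S3

Derivation:
Op 1: conn=26 S1=39 S2=39 S3=26 S4=39 blocked=[]
Op 2: conn=17 S1=39 S2=39 S3=17 S4=39 blocked=[]
Op 3: conn=17 S1=46 S2=39 S3=17 S4=39 blocked=[]
Op 4: conn=-1 S1=46 S2=39 S3=-1 S4=39 blocked=[1, 2, 3, 4]
Op 5: conn=28 S1=46 S2=39 S3=-1 S4=39 blocked=[3]
Op 6: conn=38 S1=46 S2=39 S3=-1 S4=39 blocked=[3]
Op 7: conn=21 S1=46 S2=39 S3=-1 S4=22 blocked=[3]
Op 8: conn=12 S1=46 S2=39 S3=-10 S4=22 blocked=[3]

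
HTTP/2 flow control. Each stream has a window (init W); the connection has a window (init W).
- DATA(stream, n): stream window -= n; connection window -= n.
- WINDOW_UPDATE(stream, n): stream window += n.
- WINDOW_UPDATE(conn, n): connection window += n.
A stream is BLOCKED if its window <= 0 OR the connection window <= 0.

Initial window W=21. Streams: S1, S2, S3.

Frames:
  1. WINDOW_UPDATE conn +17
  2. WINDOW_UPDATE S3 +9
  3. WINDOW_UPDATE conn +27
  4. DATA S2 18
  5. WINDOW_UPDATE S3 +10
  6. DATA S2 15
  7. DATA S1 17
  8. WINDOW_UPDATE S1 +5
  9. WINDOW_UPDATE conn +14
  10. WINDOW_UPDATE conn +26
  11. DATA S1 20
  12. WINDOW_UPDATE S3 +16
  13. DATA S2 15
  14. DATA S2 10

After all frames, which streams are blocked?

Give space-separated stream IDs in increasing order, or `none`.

Op 1: conn=38 S1=21 S2=21 S3=21 blocked=[]
Op 2: conn=38 S1=21 S2=21 S3=30 blocked=[]
Op 3: conn=65 S1=21 S2=21 S3=30 blocked=[]
Op 4: conn=47 S1=21 S2=3 S3=30 blocked=[]
Op 5: conn=47 S1=21 S2=3 S3=40 blocked=[]
Op 6: conn=32 S1=21 S2=-12 S3=40 blocked=[2]
Op 7: conn=15 S1=4 S2=-12 S3=40 blocked=[2]
Op 8: conn=15 S1=9 S2=-12 S3=40 blocked=[2]
Op 9: conn=29 S1=9 S2=-12 S3=40 blocked=[2]
Op 10: conn=55 S1=9 S2=-12 S3=40 blocked=[2]
Op 11: conn=35 S1=-11 S2=-12 S3=40 blocked=[1, 2]
Op 12: conn=35 S1=-11 S2=-12 S3=56 blocked=[1, 2]
Op 13: conn=20 S1=-11 S2=-27 S3=56 blocked=[1, 2]
Op 14: conn=10 S1=-11 S2=-37 S3=56 blocked=[1, 2]

Answer: S1 S2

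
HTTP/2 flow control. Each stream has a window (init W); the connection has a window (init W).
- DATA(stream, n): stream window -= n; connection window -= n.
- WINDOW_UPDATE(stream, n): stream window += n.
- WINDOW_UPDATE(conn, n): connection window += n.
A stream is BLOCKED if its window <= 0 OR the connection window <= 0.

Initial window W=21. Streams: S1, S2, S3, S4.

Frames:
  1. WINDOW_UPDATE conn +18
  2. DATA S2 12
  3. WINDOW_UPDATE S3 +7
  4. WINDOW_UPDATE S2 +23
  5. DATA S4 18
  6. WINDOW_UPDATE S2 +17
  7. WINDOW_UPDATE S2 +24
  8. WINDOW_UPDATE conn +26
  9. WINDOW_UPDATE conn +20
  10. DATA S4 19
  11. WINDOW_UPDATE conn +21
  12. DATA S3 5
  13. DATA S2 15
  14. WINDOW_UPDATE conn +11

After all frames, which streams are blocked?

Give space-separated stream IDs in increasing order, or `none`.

Op 1: conn=39 S1=21 S2=21 S3=21 S4=21 blocked=[]
Op 2: conn=27 S1=21 S2=9 S3=21 S4=21 blocked=[]
Op 3: conn=27 S1=21 S2=9 S3=28 S4=21 blocked=[]
Op 4: conn=27 S1=21 S2=32 S3=28 S4=21 blocked=[]
Op 5: conn=9 S1=21 S2=32 S3=28 S4=3 blocked=[]
Op 6: conn=9 S1=21 S2=49 S3=28 S4=3 blocked=[]
Op 7: conn=9 S1=21 S2=73 S3=28 S4=3 blocked=[]
Op 8: conn=35 S1=21 S2=73 S3=28 S4=3 blocked=[]
Op 9: conn=55 S1=21 S2=73 S3=28 S4=3 blocked=[]
Op 10: conn=36 S1=21 S2=73 S3=28 S4=-16 blocked=[4]
Op 11: conn=57 S1=21 S2=73 S3=28 S4=-16 blocked=[4]
Op 12: conn=52 S1=21 S2=73 S3=23 S4=-16 blocked=[4]
Op 13: conn=37 S1=21 S2=58 S3=23 S4=-16 blocked=[4]
Op 14: conn=48 S1=21 S2=58 S3=23 S4=-16 blocked=[4]

Answer: S4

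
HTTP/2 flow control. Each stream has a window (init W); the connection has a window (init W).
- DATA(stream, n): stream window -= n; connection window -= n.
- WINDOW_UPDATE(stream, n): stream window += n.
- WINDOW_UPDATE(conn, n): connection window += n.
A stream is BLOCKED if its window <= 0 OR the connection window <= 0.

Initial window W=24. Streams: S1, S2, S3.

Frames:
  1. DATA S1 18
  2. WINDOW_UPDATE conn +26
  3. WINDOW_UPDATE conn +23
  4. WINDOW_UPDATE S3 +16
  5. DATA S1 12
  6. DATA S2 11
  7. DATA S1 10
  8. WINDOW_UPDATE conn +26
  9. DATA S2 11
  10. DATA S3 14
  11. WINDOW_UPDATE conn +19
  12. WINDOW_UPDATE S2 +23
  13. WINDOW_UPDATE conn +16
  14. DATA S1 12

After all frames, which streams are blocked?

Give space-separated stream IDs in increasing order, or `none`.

Op 1: conn=6 S1=6 S2=24 S3=24 blocked=[]
Op 2: conn=32 S1=6 S2=24 S3=24 blocked=[]
Op 3: conn=55 S1=6 S2=24 S3=24 blocked=[]
Op 4: conn=55 S1=6 S2=24 S3=40 blocked=[]
Op 5: conn=43 S1=-6 S2=24 S3=40 blocked=[1]
Op 6: conn=32 S1=-6 S2=13 S3=40 blocked=[1]
Op 7: conn=22 S1=-16 S2=13 S3=40 blocked=[1]
Op 8: conn=48 S1=-16 S2=13 S3=40 blocked=[1]
Op 9: conn=37 S1=-16 S2=2 S3=40 blocked=[1]
Op 10: conn=23 S1=-16 S2=2 S3=26 blocked=[1]
Op 11: conn=42 S1=-16 S2=2 S3=26 blocked=[1]
Op 12: conn=42 S1=-16 S2=25 S3=26 blocked=[1]
Op 13: conn=58 S1=-16 S2=25 S3=26 blocked=[1]
Op 14: conn=46 S1=-28 S2=25 S3=26 blocked=[1]

Answer: S1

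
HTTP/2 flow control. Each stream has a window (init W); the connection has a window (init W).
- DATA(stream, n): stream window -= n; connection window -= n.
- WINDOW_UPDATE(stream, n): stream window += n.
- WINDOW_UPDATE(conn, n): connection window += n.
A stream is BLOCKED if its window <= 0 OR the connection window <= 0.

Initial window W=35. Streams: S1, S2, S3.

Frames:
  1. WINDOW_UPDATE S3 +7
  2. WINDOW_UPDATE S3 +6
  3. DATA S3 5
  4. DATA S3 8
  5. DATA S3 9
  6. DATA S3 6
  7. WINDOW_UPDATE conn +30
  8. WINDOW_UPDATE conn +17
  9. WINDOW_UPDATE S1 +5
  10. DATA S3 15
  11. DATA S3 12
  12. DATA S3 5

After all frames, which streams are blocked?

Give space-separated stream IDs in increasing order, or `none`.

Answer: S3

Derivation:
Op 1: conn=35 S1=35 S2=35 S3=42 blocked=[]
Op 2: conn=35 S1=35 S2=35 S3=48 blocked=[]
Op 3: conn=30 S1=35 S2=35 S3=43 blocked=[]
Op 4: conn=22 S1=35 S2=35 S3=35 blocked=[]
Op 5: conn=13 S1=35 S2=35 S3=26 blocked=[]
Op 6: conn=7 S1=35 S2=35 S3=20 blocked=[]
Op 7: conn=37 S1=35 S2=35 S3=20 blocked=[]
Op 8: conn=54 S1=35 S2=35 S3=20 blocked=[]
Op 9: conn=54 S1=40 S2=35 S3=20 blocked=[]
Op 10: conn=39 S1=40 S2=35 S3=5 blocked=[]
Op 11: conn=27 S1=40 S2=35 S3=-7 blocked=[3]
Op 12: conn=22 S1=40 S2=35 S3=-12 blocked=[3]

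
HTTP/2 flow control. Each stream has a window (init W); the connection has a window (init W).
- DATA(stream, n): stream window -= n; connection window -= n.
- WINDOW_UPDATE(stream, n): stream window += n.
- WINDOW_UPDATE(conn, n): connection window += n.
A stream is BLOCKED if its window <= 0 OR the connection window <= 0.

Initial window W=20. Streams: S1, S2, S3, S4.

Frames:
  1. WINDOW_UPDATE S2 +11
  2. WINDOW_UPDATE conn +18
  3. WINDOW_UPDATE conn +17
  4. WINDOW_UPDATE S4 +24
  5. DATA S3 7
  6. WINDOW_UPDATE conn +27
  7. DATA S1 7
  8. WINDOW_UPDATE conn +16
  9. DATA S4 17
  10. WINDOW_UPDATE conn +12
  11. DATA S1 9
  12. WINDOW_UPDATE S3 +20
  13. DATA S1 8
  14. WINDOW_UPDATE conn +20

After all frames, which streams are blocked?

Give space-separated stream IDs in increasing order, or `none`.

Answer: S1

Derivation:
Op 1: conn=20 S1=20 S2=31 S3=20 S4=20 blocked=[]
Op 2: conn=38 S1=20 S2=31 S3=20 S4=20 blocked=[]
Op 3: conn=55 S1=20 S2=31 S3=20 S4=20 blocked=[]
Op 4: conn=55 S1=20 S2=31 S3=20 S4=44 blocked=[]
Op 5: conn=48 S1=20 S2=31 S3=13 S4=44 blocked=[]
Op 6: conn=75 S1=20 S2=31 S3=13 S4=44 blocked=[]
Op 7: conn=68 S1=13 S2=31 S3=13 S4=44 blocked=[]
Op 8: conn=84 S1=13 S2=31 S3=13 S4=44 blocked=[]
Op 9: conn=67 S1=13 S2=31 S3=13 S4=27 blocked=[]
Op 10: conn=79 S1=13 S2=31 S3=13 S4=27 blocked=[]
Op 11: conn=70 S1=4 S2=31 S3=13 S4=27 blocked=[]
Op 12: conn=70 S1=4 S2=31 S3=33 S4=27 blocked=[]
Op 13: conn=62 S1=-4 S2=31 S3=33 S4=27 blocked=[1]
Op 14: conn=82 S1=-4 S2=31 S3=33 S4=27 blocked=[1]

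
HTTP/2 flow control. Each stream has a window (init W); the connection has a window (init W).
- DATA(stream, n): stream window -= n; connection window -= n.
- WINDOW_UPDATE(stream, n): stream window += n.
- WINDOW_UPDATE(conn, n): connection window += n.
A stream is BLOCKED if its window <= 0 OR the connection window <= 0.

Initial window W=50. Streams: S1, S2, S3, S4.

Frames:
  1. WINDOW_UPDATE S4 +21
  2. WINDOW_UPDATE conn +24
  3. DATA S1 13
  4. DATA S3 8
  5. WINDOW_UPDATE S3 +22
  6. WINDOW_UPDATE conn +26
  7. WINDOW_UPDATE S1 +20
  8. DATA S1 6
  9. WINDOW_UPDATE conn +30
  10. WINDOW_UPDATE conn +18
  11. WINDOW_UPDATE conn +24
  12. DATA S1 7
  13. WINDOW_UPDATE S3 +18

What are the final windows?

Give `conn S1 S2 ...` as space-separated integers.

Op 1: conn=50 S1=50 S2=50 S3=50 S4=71 blocked=[]
Op 2: conn=74 S1=50 S2=50 S3=50 S4=71 blocked=[]
Op 3: conn=61 S1=37 S2=50 S3=50 S4=71 blocked=[]
Op 4: conn=53 S1=37 S2=50 S3=42 S4=71 blocked=[]
Op 5: conn=53 S1=37 S2=50 S3=64 S4=71 blocked=[]
Op 6: conn=79 S1=37 S2=50 S3=64 S4=71 blocked=[]
Op 7: conn=79 S1=57 S2=50 S3=64 S4=71 blocked=[]
Op 8: conn=73 S1=51 S2=50 S3=64 S4=71 blocked=[]
Op 9: conn=103 S1=51 S2=50 S3=64 S4=71 blocked=[]
Op 10: conn=121 S1=51 S2=50 S3=64 S4=71 blocked=[]
Op 11: conn=145 S1=51 S2=50 S3=64 S4=71 blocked=[]
Op 12: conn=138 S1=44 S2=50 S3=64 S4=71 blocked=[]
Op 13: conn=138 S1=44 S2=50 S3=82 S4=71 blocked=[]

Answer: 138 44 50 82 71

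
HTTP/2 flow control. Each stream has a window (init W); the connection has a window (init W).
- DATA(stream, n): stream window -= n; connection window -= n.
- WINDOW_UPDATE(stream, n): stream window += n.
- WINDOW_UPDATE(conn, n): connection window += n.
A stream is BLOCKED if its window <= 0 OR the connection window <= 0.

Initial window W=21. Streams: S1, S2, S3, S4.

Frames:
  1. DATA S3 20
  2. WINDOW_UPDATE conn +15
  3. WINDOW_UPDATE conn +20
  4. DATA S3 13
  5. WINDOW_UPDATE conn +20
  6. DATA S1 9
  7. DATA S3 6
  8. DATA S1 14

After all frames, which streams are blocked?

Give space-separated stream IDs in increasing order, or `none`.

Op 1: conn=1 S1=21 S2=21 S3=1 S4=21 blocked=[]
Op 2: conn=16 S1=21 S2=21 S3=1 S4=21 blocked=[]
Op 3: conn=36 S1=21 S2=21 S3=1 S4=21 blocked=[]
Op 4: conn=23 S1=21 S2=21 S3=-12 S4=21 blocked=[3]
Op 5: conn=43 S1=21 S2=21 S3=-12 S4=21 blocked=[3]
Op 6: conn=34 S1=12 S2=21 S3=-12 S4=21 blocked=[3]
Op 7: conn=28 S1=12 S2=21 S3=-18 S4=21 blocked=[3]
Op 8: conn=14 S1=-2 S2=21 S3=-18 S4=21 blocked=[1, 3]

Answer: S1 S3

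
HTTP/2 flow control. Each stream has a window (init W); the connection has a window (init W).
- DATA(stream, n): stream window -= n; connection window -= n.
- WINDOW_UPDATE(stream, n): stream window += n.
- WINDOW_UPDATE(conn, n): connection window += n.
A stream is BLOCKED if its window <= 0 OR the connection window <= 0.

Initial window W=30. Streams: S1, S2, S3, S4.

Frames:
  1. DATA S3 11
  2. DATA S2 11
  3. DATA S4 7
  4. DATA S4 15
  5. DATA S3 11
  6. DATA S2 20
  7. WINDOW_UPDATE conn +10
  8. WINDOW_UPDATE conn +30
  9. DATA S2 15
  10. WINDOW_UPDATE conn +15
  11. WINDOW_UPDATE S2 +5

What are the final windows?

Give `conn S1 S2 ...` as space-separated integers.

Answer: -5 30 -11 8 8

Derivation:
Op 1: conn=19 S1=30 S2=30 S3=19 S4=30 blocked=[]
Op 2: conn=8 S1=30 S2=19 S3=19 S4=30 blocked=[]
Op 3: conn=1 S1=30 S2=19 S3=19 S4=23 blocked=[]
Op 4: conn=-14 S1=30 S2=19 S3=19 S4=8 blocked=[1, 2, 3, 4]
Op 5: conn=-25 S1=30 S2=19 S3=8 S4=8 blocked=[1, 2, 3, 4]
Op 6: conn=-45 S1=30 S2=-1 S3=8 S4=8 blocked=[1, 2, 3, 4]
Op 7: conn=-35 S1=30 S2=-1 S3=8 S4=8 blocked=[1, 2, 3, 4]
Op 8: conn=-5 S1=30 S2=-1 S3=8 S4=8 blocked=[1, 2, 3, 4]
Op 9: conn=-20 S1=30 S2=-16 S3=8 S4=8 blocked=[1, 2, 3, 4]
Op 10: conn=-5 S1=30 S2=-16 S3=8 S4=8 blocked=[1, 2, 3, 4]
Op 11: conn=-5 S1=30 S2=-11 S3=8 S4=8 blocked=[1, 2, 3, 4]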